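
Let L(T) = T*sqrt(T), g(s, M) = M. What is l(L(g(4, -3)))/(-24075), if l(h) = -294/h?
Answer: 98*I*sqrt(3)/72225 ≈ 0.0023502*I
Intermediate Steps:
L(T) = T**(3/2)
l(L(g(4, -3)))/(-24075) = -294*I*sqrt(3)/9/(-24075) = -294*I*sqrt(3)/9*(-1/24075) = -98*I*sqrt(3)/3*(-1/24075) = 98*I*sqrt(3)/72225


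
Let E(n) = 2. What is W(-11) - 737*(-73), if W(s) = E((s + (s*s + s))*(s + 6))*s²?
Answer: 54043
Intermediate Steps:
W(s) = 2*s²
W(-11) - 737*(-73) = 2*(-11)² - 737*(-73) = 2*121 + 53801 = 242 + 53801 = 54043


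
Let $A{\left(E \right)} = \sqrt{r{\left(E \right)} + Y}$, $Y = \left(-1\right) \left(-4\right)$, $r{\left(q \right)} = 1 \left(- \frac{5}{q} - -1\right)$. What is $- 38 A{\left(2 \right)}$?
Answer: $- 19 \sqrt{10} \approx -60.083$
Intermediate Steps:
$r{\left(q \right)} = 1 - \frac{5}{q}$ ($r{\left(q \right)} = 1 \left(- \frac{5}{q} + 1\right) = 1 \left(1 - \frac{5}{q}\right) = 1 - \frac{5}{q}$)
$Y = 4$
$A{\left(E \right)} = \sqrt{4 + \frac{-5 + E}{E}}$ ($A{\left(E \right)} = \sqrt{\frac{-5 + E}{E} + 4} = \sqrt{4 + \frac{-5 + E}{E}}$)
$- 38 A{\left(2 \right)} = - 38 \sqrt{5} \sqrt{\frac{-1 + 2}{2}} = - 38 \sqrt{5} \sqrt{\frac{1}{2} \cdot 1} = - 38 \frac{\sqrt{5}}{\sqrt{2}} = - 38 \sqrt{5} \frac{\sqrt{2}}{2} = - 38 \frac{\sqrt{10}}{2} = - 19 \sqrt{10}$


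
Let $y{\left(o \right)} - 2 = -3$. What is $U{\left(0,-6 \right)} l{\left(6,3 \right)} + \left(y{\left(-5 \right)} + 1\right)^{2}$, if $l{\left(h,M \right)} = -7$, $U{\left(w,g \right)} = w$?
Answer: $0$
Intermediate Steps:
$y{\left(o \right)} = -1$ ($y{\left(o \right)} = 2 - 3 = -1$)
$U{\left(0,-6 \right)} l{\left(6,3 \right)} + \left(y{\left(-5 \right)} + 1\right)^{2} = 0 \left(-7\right) + \left(-1 + 1\right)^{2} = 0 + 0^{2} = 0 + 0 = 0$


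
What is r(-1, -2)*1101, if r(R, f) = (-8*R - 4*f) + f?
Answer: 15414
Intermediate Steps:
r(R, f) = -8*R - 3*f
r(-1, -2)*1101 = (-8*(-1) - 3*(-2))*1101 = (8 + 6)*1101 = 14*1101 = 15414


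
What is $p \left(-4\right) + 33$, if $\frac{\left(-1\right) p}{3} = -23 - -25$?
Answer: $57$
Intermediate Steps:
$p = -6$ ($p = - 3 \left(-23 - -25\right) = - 3 \left(-23 + 25\right) = \left(-3\right) 2 = -6$)
$p \left(-4\right) + 33 = \left(-6\right) \left(-4\right) + 33 = 24 + 33 = 57$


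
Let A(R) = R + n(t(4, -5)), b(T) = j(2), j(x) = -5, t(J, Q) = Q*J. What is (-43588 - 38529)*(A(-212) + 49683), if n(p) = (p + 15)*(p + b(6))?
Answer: -4072674732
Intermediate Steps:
t(J, Q) = J*Q
b(T) = -5
n(p) = (-5 + p)*(15 + p) (n(p) = (p + 15)*(p - 5) = (15 + p)*(-5 + p) = (-5 + p)*(15 + p))
A(R) = 125 + R (A(R) = R + (-75 + (4*(-5))² + 10*(4*(-5))) = R + (-75 + (-20)² + 10*(-20)) = R + (-75 + 400 - 200) = R + 125 = 125 + R)
(-43588 - 38529)*(A(-212) + 49683) = (-43588 - 38529)*((125 - 212) + 49683) = -82117*(-87 + 49683) = -82117*49596 = -4072674732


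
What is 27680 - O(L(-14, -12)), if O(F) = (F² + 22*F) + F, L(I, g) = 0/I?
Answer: 27680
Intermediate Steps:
L(I, g) = 0
O(F) = F² + 23*F
27680 - O(L(-14, -12)) = 27680 - 0*(23 + 0) = 27680 - 0*23 = 27680 - 1*0 = 27680 + 0 = 27680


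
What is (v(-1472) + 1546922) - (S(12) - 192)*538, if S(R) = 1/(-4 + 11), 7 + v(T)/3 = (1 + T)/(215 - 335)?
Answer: 462043937/280 ≈ 1.6502e+6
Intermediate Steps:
v(T) = -841/40 - T/40 (v(T) = -21 + 3*((1 + T)/(215 - 335)) = -21 + 3*((1 + T)/(-120)) = -21 + 3*((1 + T)*(-1/120)) = -21 + 3*(-1/120 - T/120) = -21 + (-1/40 - T/40) = -841/40 - T/40)
S(R) = 1/7
(v(-1472) + 1546922) - (S(12) - 192)*538 = ((-841/40 - 1/40*(-1472)) + 1546922) - (1/7 - 192)*538 = ((-841/40 + 184/5) + 1546922) - (-1343)*538/7 = (631/40 + 1546922) - 1*(-722534/7) = 61877511/40 + 722534/7 = 462043937/280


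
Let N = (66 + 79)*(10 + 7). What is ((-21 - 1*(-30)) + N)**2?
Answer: 6120676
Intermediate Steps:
N = 2465 (N = 145*17 = 2465)
((-21 - 1*(-30)) + N)**2 = ((-21 - 1*(-30)) + 2465)**2 = ((-21 + 30) + 2465)**2 = (9 + 2465)**2 = 2474**2 = 6120676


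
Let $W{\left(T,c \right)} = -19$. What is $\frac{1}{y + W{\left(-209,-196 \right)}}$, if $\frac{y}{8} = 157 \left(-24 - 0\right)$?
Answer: $- \frac{1}{30163} \approx -3.3153 \cdot 10^{-5}$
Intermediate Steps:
$y = -30144$ ($y = 8 \cdot 157 \left(-24 - 0\right) = 8 \cdot 157 \left(-24 + 0\right) = 8 \cdot 157 \left(-24\right) = 8 \left(-3768\right) = -30144$)
$\frac{1}{y + W{\left(-209,-196 \right)}} = \frac{1}{-30144 - 19} = \frac{1}{-30163} = - \frac{1}{30163}$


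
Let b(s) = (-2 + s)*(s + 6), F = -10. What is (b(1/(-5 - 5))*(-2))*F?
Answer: -1239/5 ≈ -247.80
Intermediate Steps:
b(s) = (-2 + s)*(6 + s)
(b(1/(-5 - 5))*(-2))*F = ((-12 + (1/(-5 - 5))² + 4/(-5 - 5))*(-2))*(-10) = ((-12 + (1/(-10))² + 4/(-10))*(-2))*(-10) = ((-12 + (-⅒)² + 4*(-⅒))*(-2))*(-10) = ((-12 + 1/100 - ⅖)*(-2))*(-10) = -1239/100*(-2)*(-10) = (1239/50)*(-10) = -1239/5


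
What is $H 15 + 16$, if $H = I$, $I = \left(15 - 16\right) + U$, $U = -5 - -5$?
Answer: $1$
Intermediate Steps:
$U = 0$ ($U = -5 + 5 = 0$)
$I = -1$ ($I = \left(15 - 16\right) + 0 = -1 + 0 = -1$)
$H = -1$
$H 15 + 16 = \left(-1\right) 15 + 16 = -15 + 16 = 1$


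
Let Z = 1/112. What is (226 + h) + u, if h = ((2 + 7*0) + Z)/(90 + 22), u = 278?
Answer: 6322401/12544 ≈ 504.02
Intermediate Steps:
Z = 1/112 (Z = 1*(1/112) = 1/112 ≈ 0.0089286)
h = 225/12544 (h = ((2 + 7*0) + 1/112)/(90 + 22) = ((2 + 0) + 1/112)/112 = (2 + 1/112)*(1/112) = (225/112)*(1/112) = 225/12544 ≈ 0.017937)
(226 + h) + u = (226 + 225/12544) + 278 = 2835169/12544 + 278 = 6322401/12544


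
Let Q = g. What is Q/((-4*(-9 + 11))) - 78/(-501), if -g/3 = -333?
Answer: -166625/1336 ≈ -124.72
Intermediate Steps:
g = 999 (g = -3*(-333) = 999)
Q = 999
Q/((-4*(-9 + 11))) - 78/(-501) = 999/((-4*(-9 + 11))) - 78/(-501) = 999/((-4*2)) - 78*(-1/501) = 999/(-8) + 26/167 = 999*(-⅛) + 26/167 = -999/8 + 26/167 = -166625/1336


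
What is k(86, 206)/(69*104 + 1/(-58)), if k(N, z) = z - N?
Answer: 6960/416207 ≈ 0.016722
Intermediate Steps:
k(86, 206)/(69*104 + 1/(-58)) = (206 - 1*86)/(69*104 + 1/(-58)) = (206 - 86)/(7176 - 1/58) = 120/(416207/58) = 120*(58/416207) = 6960/416207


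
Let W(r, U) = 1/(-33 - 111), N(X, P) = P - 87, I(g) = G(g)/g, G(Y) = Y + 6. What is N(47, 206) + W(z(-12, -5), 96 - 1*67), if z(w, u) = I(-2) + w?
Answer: 17135/144 ≈ 118.99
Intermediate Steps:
G(Y) = 6 + Y
I(g) = (6 + g)/g
N(X, P) = -87 + P
z(w, u) = -2 + w (z(w, u) = (6 - 2)/(-2) + w = -½*4 + w = -2 + w)
W(r, U) = -1/144 (W(r, U) = 1/(-144) = -1/144)
N(47, 206) + W(z(-12, -5), 96 - 1*67) = (-87 + 206) - 1/144 = 119 - 1/144 = 17135/144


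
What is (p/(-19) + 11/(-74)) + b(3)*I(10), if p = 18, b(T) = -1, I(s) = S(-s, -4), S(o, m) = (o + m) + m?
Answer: 23767/1406 ≈ 16.904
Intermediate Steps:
S(o, m) = o + 2*m (S(o, m) = (m + o) + m = o + 2*m)
I(s) = -8 - s (I(s) = -s + 2*(-4) = -s - 8 = -8 - s)
(p/(-19) + 11/(-74)) + b(3)*I(10) = (18/(-19) + 11/(-74)) - (-8 - 1*10) = (18*(-1/19) + 11*(-1/74)) - (-8 - 10) = (-18/19 - 11/74) - 1*(-18) = -1541/1406 + 18 = 23767/1406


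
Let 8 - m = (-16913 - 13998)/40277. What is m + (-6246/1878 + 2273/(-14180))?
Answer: 944098555547/178763020180 ≈ 5.2813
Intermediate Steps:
m = 353127/40277 (m = 8 - (-16913 - 13998)/40277 = 8 - (-30911)/40277 = 8 - 1*(-30911/40277) = 8 + 30911/40277 = 353127/40277 ≈ 8.7675)
m + (-6246/1878 + 2273/(-14180)) = 353127/40277 + (-6246/1878 + 2273/(-14180)) = 353127/40277 + (-6246*1/1878 + 2273*(-1/14180)) = 353127/40277 + (-1041/313 - 2273/14180) = 353127/40277 - 15472829/4438340 = 944098555547/178763020180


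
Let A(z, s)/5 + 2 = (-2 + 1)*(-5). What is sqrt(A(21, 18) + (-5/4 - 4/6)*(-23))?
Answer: sqrt(2127)/6 ≈ 7.6866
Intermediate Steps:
A(z, s) = 15 (A(z, s) = -10 + 5*((-2 + 1)*(-5)) = -10 + 5*(-1*(-5)) = -10 + 5*5 = -10 + 25 = 15)
sqrt(A(21, 18) + (-5/4 - 4/6)*(-23)) = sqrt(15 + (-5/4 - 4/6)*(-23)) = sqrt(15 + (-5*1/4 - 4*1/6)*(-23)) = sqrt(15 + (-5/4 - 2/3)*(-23)) = sqrt(15 - 23/12*(-23)) = sqrt(15 + 529/12) = sqrt(709/12) = sqrt(2127)/6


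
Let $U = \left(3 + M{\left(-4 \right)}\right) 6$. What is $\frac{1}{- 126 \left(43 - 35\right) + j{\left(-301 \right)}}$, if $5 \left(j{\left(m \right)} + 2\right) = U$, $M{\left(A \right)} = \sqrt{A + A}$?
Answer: $- \frac{3145}{3165164} - \frac{15 i \sqrt{2}}{6330328} \approx -0.00099363 - 3.351 \cdot 10^{-6} i$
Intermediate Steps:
$M{\left(A \right)} = \sqrt{2} \sqrt{A}$ ($M{\left(A \right)} = \sqrt{2 A} = \sqrt{2} \sqrt{A}$)
$U = 18 + 12 i \sqrt{2}$ ($U = \left(3 + \sqrt{2} \sqrt{-4}\right) 6 = \left(3 + \sqrt{2} \cdot 2 i\right) 6 = \left(3 + 2 i \sqrt{2}\right) 6 = 18 + 12 i \sqrt{2} \approx 18.0 + 16.971 i$)
$j{\left(m \right)} = \frac{8}{5} + \frac{12 i \sqrt{2}}{5}$ ($j{\left(m \right)} = -2 + \frac{18 + 12 i \sqrt{2}}{5} = -2 + \left(\frac{18}{5} + \frac{12 i \sqrt{2}}{5}\right) = \frac{8}{5} + \frac{12 i \sqrt{2}}{5}$)
$\frac{1}{- 126 \left(43 - 35\right) + j{\left(-301 \right)}} = \frac{1}{- 126 \left(43 - 35\right) + \left(\frac{8}{5} + \frac{12 i \sqrt{2}}{5}\right)} = \frac{1}{\left(-126\right) 8 + \left(\frac{8}{5} + \frac{12 i \sqrt{2}}{5}\right)} = \frac{1}{-1008 + \left(\frac{8}{5} + \frac{12 i \sqrt{2}}{5}\right)} = \frac{1}{- \frac{5032}{5} + \frac{12 i \sqrt{2}}{5}}$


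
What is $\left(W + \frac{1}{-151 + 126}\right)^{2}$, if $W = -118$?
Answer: $\frac{8708401}{625} \approx 13933.0$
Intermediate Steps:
$\left(W + \frac{1}{-151 + 126}\right)^{2} = \left(-118 + \frac{1}{-151 + 126}\right)^{2} = \left(-118 + \frac{1}{-25}\right)^{2} = \left(-118 - \frac{1}{25}\right)^{2} = \left(- \frac{2951}{25}\right)^{2} = \frac{8708401}{625}$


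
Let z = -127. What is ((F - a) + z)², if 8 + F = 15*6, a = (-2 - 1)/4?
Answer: 31329/16 ≈ 1958.1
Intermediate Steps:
a = -¾ (a = -3*¼ = -¾ ≈ -0.75000)
F = 82 (F = -8 + 15*6 = -8 + 90 = 82)
((F - a) + z)² = ((82 - 1*(-¾)) - 127)² = ((82 + ¾) - 127)² = (331/4 - 127)² = (-177/4)² = 31329/16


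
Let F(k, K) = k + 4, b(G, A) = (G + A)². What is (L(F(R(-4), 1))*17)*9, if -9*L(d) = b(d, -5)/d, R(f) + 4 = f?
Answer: 1377/4 ≈ 344.25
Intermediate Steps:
b(G, A) = (A + G)²
R(f) = -4 + f
F(k, K) = 4 + k
L(d) = -(-5 + d)²/(9*d)
(L(F(R(-4), 1))*17)*9 = (-(-5 + (4 + (-4 - 4)))²/(9*(4 + (-4 - 4)))*17)*9 = (-(-5 + (4 - 8))²/(9*(4 - 8))*17)*9 = (-⅑*(-5 - 4)²/(-4)*17)*9 = (-⅑*(-¼)*(-9)²*17)*9 = (-⅑*(-¼)*81*17)*9 = ((9/4)*17)*9 = (153/4)*9 = 1377/4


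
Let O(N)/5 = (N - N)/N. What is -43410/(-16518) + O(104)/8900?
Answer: 7235/2753 ≈ 2.6280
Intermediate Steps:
O(N) = 0 (O(N) = 5*((N - N)/N) = 5*(0/N) = 5*0 = 0)
-43410/(-16518) + O(104)/8900 = -43410/(-16518) + 0/8900 = -43410*(-1/16518) + 0*(1/8900) = 7235/2753 + 0 = 7235/2753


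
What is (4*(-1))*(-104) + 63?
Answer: 479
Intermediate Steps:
(4*(-1))*(-104) + 63 = -4*(-104) + 63 = 416 + 63 = 479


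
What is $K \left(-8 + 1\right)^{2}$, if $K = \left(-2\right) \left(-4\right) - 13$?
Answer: $-245$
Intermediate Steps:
$K = -5$ ($K = 8 - 13 = -5$)
$K \left(-8 + 1\right)^{2} = - 5 \left(-8 + 1\right)^{2} = - 5 \left(-7\right)^{2} = \left(-5\right) 49 = -245$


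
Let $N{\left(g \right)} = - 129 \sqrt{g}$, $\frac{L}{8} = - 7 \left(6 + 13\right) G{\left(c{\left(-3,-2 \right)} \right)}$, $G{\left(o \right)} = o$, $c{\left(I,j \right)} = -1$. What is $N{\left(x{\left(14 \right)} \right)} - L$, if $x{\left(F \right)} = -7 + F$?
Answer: $-1064 - 129 \sqrt{7} \approx -1405.3$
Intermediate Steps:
$L = 1064$ ($L = 8 - 7 \left(6 + 13\right) \left(-1\right) = 8 \left(-7\right) 19 \left(-1\right) = 8 \left(\left(-133\right) \left(-1\right)\right) = 8 \cdot 133 = 1064$)
$N{\left(x{\left(14 \right)} \right)} - L = - 129 \sqrt{-7 + 14} - 1064 = - 129 \sqrt{7} - 1064 = -1064 - 129 \sqrt{7}$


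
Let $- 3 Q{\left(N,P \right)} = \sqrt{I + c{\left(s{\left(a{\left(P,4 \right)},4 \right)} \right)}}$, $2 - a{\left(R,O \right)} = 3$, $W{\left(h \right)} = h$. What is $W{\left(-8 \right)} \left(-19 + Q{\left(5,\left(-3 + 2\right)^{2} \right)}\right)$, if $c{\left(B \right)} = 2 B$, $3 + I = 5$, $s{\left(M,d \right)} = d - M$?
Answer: $152 + \frac{16 \sqrt{3}}{3} \approx 161.24$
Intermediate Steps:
$a{\left(R,O \right)} = -1$ ($a{\left(R,O \right)} = 2 - 3 = -1$)
$I = 2$ ($I = -3 + 5 = 2$)
$Q{\left(N,P \right)} = - \frac{2 \sqrt{3}}{3}$ ($Q{\left(N,P \right)} = - \frac{\sqrt{2 + 2 \left(4 - -1\right)}}{3} = - \frac{\sqrt{2 + 2 \left(4 + 1\right)}}{3} = - \frac{\sqrt{2 + 2 \cdot 5}}{3} = - \frac{\sqrt{2 + 10}}{3} = - \frac{\sqrt{12}}{3} = - \frac{2 \sqrt{3}}{3}$)
$W{\left(-8 \right)} \left(-19 + Q{\left(5,\left(-3 + 2\right)^{2} \right)}\right) = - 8 \left(-19 - \frac{2 \sqrt{3}}{3}\right) = 152 + \frac{16 \sqrt{3}}{3}$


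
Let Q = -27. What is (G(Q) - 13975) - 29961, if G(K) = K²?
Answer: -43207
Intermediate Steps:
(G(Q) - 13975) - 29961 = ((-27)² - 13975) - 29961 = (729 - 13975) - 29961 = -13246 - 29961 = -43207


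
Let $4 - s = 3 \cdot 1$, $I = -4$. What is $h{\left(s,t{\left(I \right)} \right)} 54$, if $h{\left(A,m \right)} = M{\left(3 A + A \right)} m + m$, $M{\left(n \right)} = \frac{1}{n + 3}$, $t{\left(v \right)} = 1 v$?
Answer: $- \frac{1728}{7} \approx -246.86$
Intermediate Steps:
$t{\left(v \right)} = v$
$s = 1$ ($s = 4 - 3 \cdot 1 = 4 - 3 = 1$)
$M{\left(n \right)} = \frac{1}{3 + n}$
$h{\left(A,m \right)} = m + \frac{m}{3 + 4 A}$ ($h{\left(A,m \right)} = \frac{m}{3 + \left(3 A + A\right)} + m = \frac{m}{3 + 4 A} + m = m + \frac{m}{3 + 4 A}$)
$h{\left(s,t{\left(I \right)} \right)} 54 = 4 \left(-4\right) \frac{1}{3 + 4 \cdot 1} \left(1 + 1\right) 54 = 4 \left(-4\right) \frac{1}{3 + 4} \cdot 2 \cdot 54 = 4 \left(-4\right) \frac{1}{7} \cdot 2 \cdot 54 = \left(- \frac{32}{7}\right) 54 = - \frac{1728}{7}$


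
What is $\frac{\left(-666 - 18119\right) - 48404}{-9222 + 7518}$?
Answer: $\frac{67189}{1704} \approx 39.43$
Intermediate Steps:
$\frac{\left(-666 - 18119\right) - 48404}{-9222 + 7518} = \frac{\left(-666 - 18119\right) - 48404}{-1704} = \left(-18785 - 48404\right) \left(- \frac{1}{1704}\right) = \left(-67189\right) \left(- \frac{1}{1704}\right) = \frac{67189}{1704}$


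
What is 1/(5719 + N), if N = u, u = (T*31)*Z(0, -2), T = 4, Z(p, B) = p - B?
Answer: 1/5967 ≈ 0.00016759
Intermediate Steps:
u = 248 (u = (4*31)*(0 - 1*(-2)) = 124*(0 + 2) = 124*2 = 248)
N = 248
1/(5719 + N) = 1/(5719 + 248) = 1/5967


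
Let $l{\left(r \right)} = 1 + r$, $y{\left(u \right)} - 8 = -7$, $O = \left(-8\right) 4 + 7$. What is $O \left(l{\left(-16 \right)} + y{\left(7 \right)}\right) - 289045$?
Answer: $-288695$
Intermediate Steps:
$O = -25$ ($O = -32 + 7 = -25$)
$y{\left(u \right)} = 1$ ($y{\left(u \right)} = 8 - 7 = 1$)
$O \left(l{\left(-16 \right)} + y{\left(7 \right)}\right) - 289045 = - 25 \left(\left(1 - 16\right) + 1\right) - 289045 = - 25 \left(-15 + 1\right) - 289045 = \left(-25\right) \left(-14\right) - 289045 = 350 - 289045 = -288695$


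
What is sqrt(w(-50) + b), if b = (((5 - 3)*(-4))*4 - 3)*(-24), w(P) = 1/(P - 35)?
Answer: sqrt(6068915)/85 ≈ 28.983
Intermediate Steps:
w(P) = 1/(-35 + P)
b = 840 (b = ((2*(-4))*4 - 3)*(-24) = (-8*4 - 3)*(-24) = (-32 - 3)*(-24) = -35*(-24) = 840)
sqrt(w(-50) + b) = sqrt(1/(-35 - 50) + 840) = sqrt(1/(-85) + 840) = sqrt(-1/85 + 840) = sqrt(71399/85) = sqrt(6068915)/85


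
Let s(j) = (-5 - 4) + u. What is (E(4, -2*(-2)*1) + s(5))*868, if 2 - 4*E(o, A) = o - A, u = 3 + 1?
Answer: -3906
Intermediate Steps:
u = 4
E(o, A) = ½ - o/4 + A/4 (E(o, A) = ½ - (o - A)/4 = ½ + (-o/4 + A/4) = ½ - o/4 + A/4)
s(j) = -5 (s(j) = (-5 - 4) + 4 = -9 + 4 = -5)
(E(4, -2*(-2)*1) + s(5))*868 = ((½ - ¼*4 + (-2*(-2)*1)/4) - 5)*868 = ((½ - 1 + (4*1)/4) - 5)*868 = ((½ - 1 + (¼)*4) - 5)*868 = ((½ - 1 + 1) - 5)*868 = (½ - 5)*868 = -9/2*868 = -3906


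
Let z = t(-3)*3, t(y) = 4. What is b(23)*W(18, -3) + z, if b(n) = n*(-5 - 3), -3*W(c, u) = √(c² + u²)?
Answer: 12 + 184*√37 ≈ 1131.2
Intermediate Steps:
W(c, u) = -√(c² + u²)/3
z = 12 (z = 4*3 = 12)
b(n) = -8*n (b(n) = n*(-8) = -8*n)
b(23)*W(18, -3) + z = (-8*23)*(-√(18² + (-3)²)/3) + 12 = -(-184)*√(324 + 9)/3 + 12 = -(-184)*√333/3 + 12 = -(-184)*3*√37/3 + 12 = -(-184)*√37 + 12 = 184*√37 + 12 = 12 + 184*√37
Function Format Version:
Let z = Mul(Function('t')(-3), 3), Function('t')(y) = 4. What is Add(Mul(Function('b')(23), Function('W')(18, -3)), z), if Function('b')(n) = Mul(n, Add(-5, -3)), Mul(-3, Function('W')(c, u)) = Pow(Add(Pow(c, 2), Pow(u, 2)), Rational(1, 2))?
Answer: Add(12, Mul(184, Pow(37, Rational(1, 2)))) ≈ 1131.2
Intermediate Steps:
Function('W')(c, u) = Mul(Rational(-1, 3), Pow(Add(Pow(c, 2), Pow(u, 2)), Rational(1, 2)))
z = 12 (z = Mul(4, 3) = 12)
Function('b')(n) = Mul(-8, n) (Function('b')(n) = Mul(n, -8) = Mul(-8, n))
Add(Mul(Function('b')(23), Function('W')(18, -3)), z) = Add(Mul(Mul(-8, 23), Mul(Rational(-1, 3), Pow(Add(Pow(18, 2), Pow(-3, 2)), Rational(1, 2)))), 12) = Add(Mul(-184, Mul(Rational(-1, 3), Pow(Add(324, 9), Rational(1, 2)))), 12) = Add(Mul(-184, Mul(Rational(-1, 3), Pow(333, Rational(1, 2)))), 12) = Add(Mul(-184, Mul(Rational(-1, 3), Mul(3, Pow(37, Rational(1, 2))))), 12) = Add(Mul(-184, Mul(-1, Pow(37, Rational(1, 2)))), 12) = Add(Mul(184, Pow(37, Rational(1, 2))), 12) = Add(12, Mul(184, Pow(37, Rational(1, 2))))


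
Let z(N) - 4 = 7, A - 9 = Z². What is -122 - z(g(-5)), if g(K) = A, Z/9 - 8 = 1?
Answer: -133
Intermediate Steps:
Z = 81 (Z = 72 + 9*1 = 72 + 9 = 81)
A = 6570 (A = 9 + 81² = 9 + 6561 = 6570)
g(K) = 6570
z(N) = 11 (z(N) = 4 + 7 = 11)
-122 - z(g(-5)) = -122 - 1*11 = -122 - 11 = -133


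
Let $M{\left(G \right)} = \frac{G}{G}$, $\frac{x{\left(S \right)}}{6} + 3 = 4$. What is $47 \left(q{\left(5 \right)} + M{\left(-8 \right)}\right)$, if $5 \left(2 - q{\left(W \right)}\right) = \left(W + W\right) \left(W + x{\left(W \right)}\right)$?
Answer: $-893$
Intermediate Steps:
$x{\left(S \right)} = 6$ ($x{\left(S \right)} = -18 + 6 \cdot 4 = -18 + 24 = 6$)
$M{\left(G \right)} = 1$
$q{\left(W \right)} = 2 - \frac{2 W \left(6 + W\right)}{5}$ ($q{\left(W \right)} = 2 - \frac{\left(W + W\right) \left(W + 6\right)}{5} = 2 - \frac{2 W \left(6 + W\right)}{5}$)
$47 \left(q{\left(5 \right)} + M{\left(-8 \right)}\right) = 47 \left(\left(2 - 12 - \frac{2 \cdot 5^{2}}{5}\right) + 1\right) = 47 \left(\left(2 - 12 - 10\right) + 1\right) = 47 \left(-20 + 1\right) = 47 \left(-19\right) = -893$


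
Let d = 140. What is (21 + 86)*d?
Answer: 14980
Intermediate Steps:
(21 + 86)*d = (21 + 86)*140 = 107*140 = 14980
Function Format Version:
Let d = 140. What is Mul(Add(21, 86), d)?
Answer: 14980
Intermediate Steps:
Mul(Add(21, 86), d) = Mul(Add(21, 86), 140) = Mul(107, 140) = 14980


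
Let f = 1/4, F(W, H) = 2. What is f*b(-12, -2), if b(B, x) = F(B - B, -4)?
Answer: ½ ≈ 0.50000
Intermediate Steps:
b(B, x) = 2
f = ¼ (f = 1*(¼) = ¼ ≈ 0.25000)
f*b(-12, -2) = (¼)*2 = ½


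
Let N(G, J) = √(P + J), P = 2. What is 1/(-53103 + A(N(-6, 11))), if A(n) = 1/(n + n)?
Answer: -2761356/146636287667 - 2*√13/146636287667 ≈ -1.8831e-5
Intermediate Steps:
N(G, J) = √(2 + J)
A(n) = 1/(2*n)
1/(-53103 + A(N(-6, 11))) = 1/(-53103 + 1/(2*(√(2 + 11)))) = 1/(-53103 + 1/(2*(√13))) = 1/(-53103 + (√13/13)/2) = 1/(-53103 + √13/26)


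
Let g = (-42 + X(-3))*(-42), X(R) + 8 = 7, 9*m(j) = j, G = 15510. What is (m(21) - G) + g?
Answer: -41105/3 ≈ -13702.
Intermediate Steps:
m(j) = j/9
X(R) = -1 (X(R) = -8 + 7 = -1)
g = 1806 (g = (-42 - 1)*(-42) = -43*(-42) = 1806)
(m(21) - G) + g = ((1/9)*21 - 1*15510) + 1806 = (7/3 - 15510) + 1806 = -46523/3 + 1806 = -41105/3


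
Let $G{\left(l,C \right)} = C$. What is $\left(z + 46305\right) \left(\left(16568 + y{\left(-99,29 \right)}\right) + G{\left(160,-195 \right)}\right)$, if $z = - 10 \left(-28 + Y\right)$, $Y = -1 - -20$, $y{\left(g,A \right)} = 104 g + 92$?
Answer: $286210755$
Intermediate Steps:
$y{\left(g,A \right)} = 92 + 104 g$
$Y = 19$ ($Y = -1 + 20 = 19$)
$z = 90$ ($z = - 10 \left(-28 + 19\right) = \left(-10\right) \left(-9\right) = 90$)
$\left(z + 46305\right) \left(\left(16568 + y{\left(-99,29 \right)}\right) + G{\left(160,-195 \right)}\right) = \left(90 + 46305\right) \left(\left(16568 + \left(92 + 104 \left(-99\right)\right)\right) - 195\right) = 46395 \left(\left(16568 + \left(92 - 10296\right)\right) - 195\right) = 46395 \left(\left(16568 - 10204\right) - 195\right) = 46395 \left(6364 - 195\right) = 46395 \cdot 6169 = 286210755$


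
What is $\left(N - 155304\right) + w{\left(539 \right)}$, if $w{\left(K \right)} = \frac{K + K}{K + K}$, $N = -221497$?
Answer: $-376800$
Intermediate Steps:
$w{\left(K \right)} = 1$ ($w{\left(K \right)} = \frac{2 K}{2 K} = 2 K \frac{1}{2 K} = 1$)
$\left(N - 155304\right) + w{\left(539 \right)} = \left(-221497 - 155304\right) + 1 = -376801 + 1 = -376800$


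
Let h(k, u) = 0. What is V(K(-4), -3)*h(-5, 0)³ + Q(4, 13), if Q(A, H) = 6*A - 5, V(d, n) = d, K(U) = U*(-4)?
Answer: 19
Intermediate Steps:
K(U) = -4*U
Q(A, H) = -5 + 6*A
V(K(-4), -3)*h(-5, 0)³ + Q(4, 13) = -4*(-4)*0³ + (-5 + 6*4) = 16*0 + (-5 + 24) = 0 + 19 = 19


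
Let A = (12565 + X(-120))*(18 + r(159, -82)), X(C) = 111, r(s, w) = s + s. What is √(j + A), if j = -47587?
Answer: √4211549 ≈ 2052.2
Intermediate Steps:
r(s, w) = 2*s
A = 4259136 (A = (12565 + 111)*(18 + 2*159) = 12676*(18 + 318) = 12676*336 = 4259136)
√(j + A) = √(-47587 + 4259136) = √4211549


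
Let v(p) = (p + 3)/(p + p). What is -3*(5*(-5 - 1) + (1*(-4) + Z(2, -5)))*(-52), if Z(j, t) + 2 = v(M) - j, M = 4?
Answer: -11583/2 ≈ -5791.5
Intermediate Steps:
v(p) = (3 + p)/(2*p) (v(p) = (3 + p)/((2*p)) = (3 + p)*(1/(2*p)) = (3 + p)/(2*p))
Z(j, t) = -9/8 - j (Z(j, t) = -2 + ((1/2)*(3 + 4)/4 - j) = -2 + ((1/2)*(1/4)*7 - j) = -2 + (7/8 - j) = -9/8 - j)
-3*(5*(-5 - 1) + (1*(-4) + Z(2, -5)))*(-52) = -3*(5*(-5 - 1) + (1*(-4) + (-9/8 - 1*2)))*(-52) = -3*(5*(-6) + (-4 + (-9/8 - 2)))*(-52) = -3*(-30 + (-4 - 25/8))*(-52) = -3*(-30 - 57/8)*(-52) = -3*(-297/8)*(-52) = (891/8)*(-52) = -11583/2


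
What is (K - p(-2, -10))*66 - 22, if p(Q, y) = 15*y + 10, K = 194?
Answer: 22022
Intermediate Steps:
p(Q, y) = 10 + 15*y
(K - p(-2, -10))*66 - 22 = (194 - (10 + 15*(-10)))*66 - 22 = (194 - (10 - 150))*66 - 22 = (194 - 1*(-140))*66 - 22 = (194 + 140)*66 - 22 = 334*66 - 22 = 22044 - 22 = 22022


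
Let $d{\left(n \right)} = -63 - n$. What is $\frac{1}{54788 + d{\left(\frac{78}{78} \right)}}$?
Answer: $\frac{1}{54724} \approx 1.8274 \cdot 10^{-5}$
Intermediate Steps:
$\frac{1}{54788 + d{\left(\frac{78}{78} \right)}} = \frac{1}{54788 - \left(63 + \frac{78}{78}\right)} = \frac{1}{54788 - \left(63 + 78 \cdot \frac{1}{78}\right)} = \frac{1}{54788 - 64} = \frac{1}{54724}$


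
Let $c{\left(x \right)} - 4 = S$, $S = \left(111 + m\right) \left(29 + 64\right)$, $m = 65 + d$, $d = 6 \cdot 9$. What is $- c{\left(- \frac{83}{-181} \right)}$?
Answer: $-21394$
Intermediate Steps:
$d = 54$
$m = 119$ ($m = 65 + 54 = 119$)
$S = 21390$ ($S = \left(111 + 119\right) \left(29 + 64\right) = 230 \cdot 93 = 21390$)
$c{\left(x \right)} = 21394$ ($c{\left(x \right)} = 4 + 21390 = 21394$)
$- c{\left(- \frac{83}{-181} \right)} = \left(-1\right) 21394 = -21394$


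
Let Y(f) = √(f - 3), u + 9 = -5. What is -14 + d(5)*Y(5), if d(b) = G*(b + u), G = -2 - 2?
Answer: -14 + 36*√2 ≈ 36.912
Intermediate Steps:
u = -14 (u = -9 - 5 = -14)
G = -4
Y(f) = √(-3 + f)
d(b) = 56 - 4*b (d(b) = -4*(b - 14) = -4*(-14 + b) = 56 - 4*b)
-14 + d(5)*Y(5) = -14 + (56 - 4*5)*√(-3 + 5) = -14 + (56 - 20)*√2 = -14 + 36*√2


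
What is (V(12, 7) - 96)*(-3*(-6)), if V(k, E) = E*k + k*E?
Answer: 1296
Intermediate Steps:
V(k, E) = 2*E*k (V(k, E) = E*k + E*k = 2*E*k)
(V(12, 7) - 96)*(-3*(-6)) = (2*7*12 - 96)*(-3*(-6)) = (168 - 96)*18 = 72*18 = 1296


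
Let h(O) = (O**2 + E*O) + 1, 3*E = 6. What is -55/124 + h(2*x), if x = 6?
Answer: 20901/124 ≈ 168.56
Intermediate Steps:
E = 2 (E = (1/3)*6 = 2)
h(O) = 1 + O**2 + 2*O (h(O) = (O**2 + 2*O) + 1 = 1 + O**2 + 2*O)
-55/124 + h(2*x) = -55/124 + (1 + (2*6)**2 + 2*(2*6)) = -55/124 + (1 + 12**2 + 2*12) = -11*5/124 + (1 + 144 + 24) = -55/124 + 169 = 20901/124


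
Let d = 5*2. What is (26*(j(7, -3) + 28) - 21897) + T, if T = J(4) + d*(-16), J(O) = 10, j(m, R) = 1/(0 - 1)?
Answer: -21345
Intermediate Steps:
j(m, R) = -1 (j(m, R) = 1/(-1) = -1)
d = 10
T = -150 (T = 10 + 10*(-16) = 10 - 160 = -150)
(26*(j(7, -3) + 28) - 21897) + T = (26*(-1 + 28) - 21897) - 150 = (26*27 - 21897) - 150 = (702 - 21897) - 150 = -21195 - 150 = -21345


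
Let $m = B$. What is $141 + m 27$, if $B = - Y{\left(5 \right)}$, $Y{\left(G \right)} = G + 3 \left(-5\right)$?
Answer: $411$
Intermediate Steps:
$Y{\left(G \right)} = -15 + G$ ($Y{\left(G \right)} = G - 15 = -15 + G$)
$B = 10$ ($B = - (-15 + 5) = \left(-1\right) \left(-10\right) = 10$)
$m = 10$
$141 + m 27 = 141 + 10 \cdot 27 = 141 + 270 = 411$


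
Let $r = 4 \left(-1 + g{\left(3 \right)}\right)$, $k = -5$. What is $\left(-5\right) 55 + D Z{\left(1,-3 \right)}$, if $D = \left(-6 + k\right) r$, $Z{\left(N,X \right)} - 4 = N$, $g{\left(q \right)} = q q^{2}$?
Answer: $-5995$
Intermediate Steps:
$g{\left(q \right)} = q^{3}$
$Z{\left(N,X \right)} = 4 + N$
$r = 104$ ($r = 4 \left(-1 + 3^{3}\right) = 4 \left(-1 + 27\right) = 4 \cdot 26 = 104$)
$D = -1144$ ($D = \left(-6 - 5\right) 104 = \left(-11\right) 104 = -1144$)
$\left(-5\right) 55 + D Z{\left(1,-3 \right)} = \left(-5\right) 55 - 1144 \left(4 + 1\right) = -275 - 5720 = -5995$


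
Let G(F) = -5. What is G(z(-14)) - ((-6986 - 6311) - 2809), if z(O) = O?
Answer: 16101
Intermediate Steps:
G(z(-14)) - ((-6986 - 6311) - 2809) = -5 - ((-6986 - 6311) - 2809) = -5 - (-13297 - 2809) = -5 - 1*(-16106) = -5 + 16106 = 16101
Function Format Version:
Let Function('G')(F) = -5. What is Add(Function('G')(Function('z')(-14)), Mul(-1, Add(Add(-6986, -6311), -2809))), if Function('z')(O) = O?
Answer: 16101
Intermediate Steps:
Add(Function('G')(Function('z')(-14)), Mul(-1, Add(Add(-6986, -6311), -2809))) = Add(-5, Mul(-1, Add(Add(-6986, -6311), -2809))) = Add(-5, Mul(-1, Add(-13297, -2809))) = Add(-5, Mul(-1, -16106)) = Add(-5, 16106) = 16101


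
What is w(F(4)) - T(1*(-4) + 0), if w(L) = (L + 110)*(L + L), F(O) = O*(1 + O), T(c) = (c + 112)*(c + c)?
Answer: 6064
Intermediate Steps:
T(c) = 2*c*(112 + c) (T(c) = (112 + c)*(2*c) = 2*c*(112 + c))
w(L) = 2*L*(110 + L) (w(L) = (110 + L)*(2*L) = 2*L*(110 + L))
w(F(4)) - T(1*(-4) + 0) = 2*(4*(1 + 4))*(110 + 4*(1 + 4)) - 2*(1*(-4) + 0)*(112 + (1*(-4) + 0)) = 2*(4*5)*(110 + 4*5) - 2*(-4 + 0)*(112 + (-4 + 0)) = 2*20*(110 + 20) - 2*(-4)*(112 - 4) = 2*20*130 - 2*(-4)*108 = 5200 - 1*(-864) = 5200 + 864 = 6064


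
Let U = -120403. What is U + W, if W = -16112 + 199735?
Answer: 63220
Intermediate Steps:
W = 183623
U + W = -120403 + 183623 = 63220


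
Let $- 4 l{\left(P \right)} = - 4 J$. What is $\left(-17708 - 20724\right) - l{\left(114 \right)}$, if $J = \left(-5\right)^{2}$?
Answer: $-38457$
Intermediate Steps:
$J = 25$
$l{\left(P \right)} = 25$ ($l{\left(P \right)} = - \frac{\left(-4\right) 25}{4} = \left(- \frac{1}{4}\right) \left(-100\right) = 25$)
$\left(-17708 - 20724\right) - l{\left(114 \right)} = \left(-17708 - 20724\right) - 25 = -38432 - 25 = -38457$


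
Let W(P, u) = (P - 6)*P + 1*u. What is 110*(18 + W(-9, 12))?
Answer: 18150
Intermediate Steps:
W(P, u) = u + P*(-6 + P) (W(P, u) = (-6 + P)*P + u = P*(-6 + P) + u = u + P*(-6 + P))
110*(18 + W(-9, 12)) = 110*(18 + (12 + (-9)² - 6*(-9))) = 110*(18 + (12 + 81 + 54)) = 110*(18 + 147) = 110*165 = 18150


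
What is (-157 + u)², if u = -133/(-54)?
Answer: 69639025/2916 ≈ 23882.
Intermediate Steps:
u = 133/54 (u = -133*(-1/54) = 133/54 ≈ 2.4630)
(-157 + u)² = (-157 + 133/54)² = (-8345/54)² = 69639025/2916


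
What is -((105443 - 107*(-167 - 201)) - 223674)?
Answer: 78855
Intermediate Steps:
-((105443 - 107*(-167 - 201)) - 223674) = -((105443 - 107*(-368)) - 223674) = -((105443 + 39376) - 223674) = -(144819 - 223674) = -1*(-78855) = 78855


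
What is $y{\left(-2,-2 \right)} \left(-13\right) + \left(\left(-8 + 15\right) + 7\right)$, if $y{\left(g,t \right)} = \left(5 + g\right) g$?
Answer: $92$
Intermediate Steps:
$y{\left(g,t \right)} = g \left(5 + g\right)$
$y{\left(-2,-2 \right)} \left(-13\right) + \left(\left(-8 + 15\right) + 7\right) = - 2 \left(5 - 2\right) \left(-13\right) + \left(\left(-8 + 15\right) + 7\right) = \left(-2\right) 3 \left(-13\right) + \left(7 + 7\right) = \left(-6\right) \left(-13\right) + 14 = 78 + 14 = 92$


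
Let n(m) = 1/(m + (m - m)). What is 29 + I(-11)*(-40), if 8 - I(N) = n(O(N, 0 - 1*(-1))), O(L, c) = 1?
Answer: -251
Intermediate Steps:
n(m) = 1/m (n(m) = 1/(m + 0) = 1/m)
I(N) = 7 (I(N) = 8 - 1/1 = 8 - 1*1 = 8 - 1 = 7)
29 + I(-11)*(-40) = 29 + 7*(-40) = 29 - 280 = -251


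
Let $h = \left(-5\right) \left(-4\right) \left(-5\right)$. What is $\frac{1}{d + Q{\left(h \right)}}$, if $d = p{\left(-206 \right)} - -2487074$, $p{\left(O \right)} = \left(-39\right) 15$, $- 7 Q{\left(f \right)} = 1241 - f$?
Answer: $\frac{7}{17404082} \approx 4.022 \cdot 10^{-7}$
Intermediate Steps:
$h = -100$ ($h = 20 \left(-5\right) = -100$)
$Q{\left(f \right)} = - \frac{1241}{7} + \frac{f}{7}$ ($Q{\left(f \right)} = - \frac{1241 - f}{7} = - \frac{1241}{7} + \frac{f}{7}$)
$p{\left(O \right)} = -585$
$d = 2486489$ ($d = -585 - -2487074 = -585 + 2487074 = 2486489$)
$\frac{1}{d + Q{\left(h \right)}} = \frac{1}{2486489 + \left(- \frac{1241}{7} + \frac{1}{7} \left(-100\right)\right)} = \frac{1}{2486489 - \frac{1341}{7}} = \frac{1}{\frac{17404082}{7}} = \frac{7}{17404082}$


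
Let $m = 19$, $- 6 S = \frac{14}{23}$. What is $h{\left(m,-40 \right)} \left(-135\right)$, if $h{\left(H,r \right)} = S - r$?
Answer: $- \frac{123885}{23} \approx -5386.3$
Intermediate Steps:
$S = - \frac{7}{69}$ ($S = - \frac{14 \cdot \frac{1}{23}}{6} = \left(- \frac{1}{6}\right) \frac{14}{23} = - \frac{7}{69} \approx -0.10145$)
$h{\left(H,r \right)} = - \frac{7}{69} - r$
$h{\left(m,-40 \right)} \left(-135\right) = \left(- \frac{7}{69} - -40\right) \left(-135\right) = \left(- \frac{7}{69} + 40\right) \left(-135\right) = \frac{2753}{69} \left(-135\right) = - \frac{123885}{23}$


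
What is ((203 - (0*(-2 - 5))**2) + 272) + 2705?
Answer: 3180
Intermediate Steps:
((203 - (0*(-2 - 5))**2) + 272) + 2705 = ((203 - (0*(-7))**2) + 272) + 2705 = ((203 - 1*0**2) + 272) + 2705 = ((203 - 1*0) + 272) + 2705 = ((203 + 0) + 272) + 2705 = (203 + 272) + 2705 = 475 + 2705 = 3180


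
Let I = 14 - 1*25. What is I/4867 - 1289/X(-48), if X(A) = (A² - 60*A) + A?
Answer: -6330059/24996912 ≈ -0.25323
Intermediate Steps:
I = -11 (I = 14 - 25 = -11)
X(A) = A² - 59*A
I/4867 - 1289/X(-48) = -11/4867 - 1289*(-1/(48*(-59 - 48))) = -11*1/4867 - 1289/((-48*(-107))) = -11/4867 - 1289/5136 = -6330059/24996912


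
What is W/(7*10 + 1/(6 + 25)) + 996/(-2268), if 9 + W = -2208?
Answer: -13169596/410319 ≈ -32.096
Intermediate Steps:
W = -2217 (W = -9 - 2208 = -2217)
W/(7*10 + 1/(6 + 25)) + 996/(-2268) = -2217/(7*10 + 1/(6 + 25)) + 996/(-2268) = -2217/(70 + 1/31) + 996*(-1/2268) = -2217/(70 + 1/31) - 83/189 = -2217/2171/31 - 83/189 = -2217*31/2171 - 83/189 = -68727/2171 - 83/189 = -13169596/410319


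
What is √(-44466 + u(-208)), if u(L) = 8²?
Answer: 149*I*√2 ≈ 210.72*I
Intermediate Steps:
u(L) = 64
√(-44466 + u(-208)) = √(-44466 + 64) = √(-44402) = 149*I*√2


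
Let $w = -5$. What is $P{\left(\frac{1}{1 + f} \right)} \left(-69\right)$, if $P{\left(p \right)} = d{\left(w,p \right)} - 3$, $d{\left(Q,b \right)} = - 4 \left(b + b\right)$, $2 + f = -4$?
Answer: $\frac{483}{5} \approx 96.6$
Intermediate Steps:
$f = -6$ ($f = -2 - 4 = -6$)
$d{\left(Q,b \right)} = - 8 b$ ($d{\left(Q,b \right)} = - 4 \cdot 2 b = - 8 b$)
$P{\left(p \right)} = -3 - 8 p$ ($P{\left(p \right)} = - 8 p - 3 = -3 - 8 p$)
$P{\left(\frac{1}{1 + f} \right)} \left(-69\right) = \left(-3 - \frac{8}{1 - 6}\right) \left(-69\right) = \left(-3 - \frac{8}{-5}\right) \left(-69\right) = \left(-3 - - \frac{8}{5}\right) \left(-69\right) = \left(-3 + \frac{8}{5}\right) \left(-69\right) = \left(- \frac{7}{5}\right) \left(-69\right) = \frac{483}{5}$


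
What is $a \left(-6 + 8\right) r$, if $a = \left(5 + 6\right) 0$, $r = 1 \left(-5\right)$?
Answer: $0$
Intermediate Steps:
$r = -5$
$a = 0$ ($a = 11 \cdot 0 = 0$)
$a \left(-6 + 8\right) r = 0 \left(-6 + 8\right) \left(-5\right) = 0 \cdot 2 \left(-5\right) = 0 \left(-10\right) = 0$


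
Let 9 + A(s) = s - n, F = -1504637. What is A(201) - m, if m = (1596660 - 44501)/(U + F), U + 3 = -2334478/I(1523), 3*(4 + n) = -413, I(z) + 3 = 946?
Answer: 475674088603/1421209998 ≈ 334.70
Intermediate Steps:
I(z) = 943 (I(z) = -3 + 946 = 943)
n = -425/3 (n = -4 + (⅓)*(-413) = -4 - 413/3 = -425/3 ≈ -141.67)
U = -2337307/943 (U = -3 - 2334478/943 = -2337307/943 ≈ -2478.6)
A(s) = 398/3 + s (A(s) = -9 + (s - 1*(-425/3)) = -9 + (s + 425/3) = -9 + (425/3 + s) = 398/3 + s)
m = -1463685937/1421209998 (m = (1596660 - 44501)/(-2337307/943 - 1504637) = 1552159/(-1421209998/943) = 1552159*(-943/1421209998) = -1463685937/1421209998 ≈ -1.0299)
A(201) - m = (398/3 + 201) - 1*(-1463685937/1421209998) = 1001/3 + 1463685937/1421209998 = 475674088603/1421209998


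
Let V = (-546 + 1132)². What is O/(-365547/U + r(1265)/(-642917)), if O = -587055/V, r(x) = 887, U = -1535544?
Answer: -48296395597381470/6686330852264093 ≈ -7.2232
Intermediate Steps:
V = 343396 (V = 586² = 343396)
O = -587055/343396 ≈ -1.7096
O/(-365547/U + r(1265)/(-642917)) = -587055/(343396*(-365547/(-1535544) + 887/(-642917))) = -587055/(343396*(-365547*(-1/1535544) + 887*(-1/642917))) = -587055/(343396*(121849/511848 - 887/642917)) = -587055/(343396*77884784357/329075780616) = -587055/343396*329075780616/77884784357 = -48296395597381470/6686330852264093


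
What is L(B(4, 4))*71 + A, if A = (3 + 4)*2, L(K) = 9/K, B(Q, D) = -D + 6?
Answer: 667/2 ≈ 333.50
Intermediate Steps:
B(Q, D) = 6 - D
A = 14 (A = 7*2 = 14)
L(B(4, 4))*71 + A = (9/(6 - 1*4))*71 + 14 = (9/(6 - 4))*71 + 14 = (9/2)*71 + 14 = 639/2 + 14 = 667/2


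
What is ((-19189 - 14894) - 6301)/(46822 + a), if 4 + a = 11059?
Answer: -40384/57877 ≈ -0.69776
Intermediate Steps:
a = 11055 (a = -4 + 11059 = 11055)
((-19189 - 14894) - 6301)/(46822 + a) = ((-19189 - 14894) - 6301)/(46822 + 11055) = (-34083 - 6301)/57877 = -40384*1/57877 = -40384/57877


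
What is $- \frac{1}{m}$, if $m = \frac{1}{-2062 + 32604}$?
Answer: $-30542$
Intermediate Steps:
$m = \frac{1}{30542} \approx 3.2742 \cdot 10^{-5}$
$- \frac{1}{m} = - \frac{1}{\frac{1}{30542}} = \left(-1\right) 30542 = -30542$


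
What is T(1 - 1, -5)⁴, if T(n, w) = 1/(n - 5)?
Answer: 1/625 ≈ 0.0016000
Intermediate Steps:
T(n, w) = 1/(-5 + n)
T(1 - 1, -5)⁴ = (1/(-5 + (1 - 1)))⁴ = (1/(-5 + 0))⁴ = (1/(-5))⁴ = (-⅕)⁴ = 1/625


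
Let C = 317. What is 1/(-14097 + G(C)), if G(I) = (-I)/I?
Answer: -1/14098 ≈ -7.0932e-5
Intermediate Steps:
G(I) = -1
1/(-14097 + G(C)) = 1/(-14097 - 1) = 1/(-14098) = -1/14098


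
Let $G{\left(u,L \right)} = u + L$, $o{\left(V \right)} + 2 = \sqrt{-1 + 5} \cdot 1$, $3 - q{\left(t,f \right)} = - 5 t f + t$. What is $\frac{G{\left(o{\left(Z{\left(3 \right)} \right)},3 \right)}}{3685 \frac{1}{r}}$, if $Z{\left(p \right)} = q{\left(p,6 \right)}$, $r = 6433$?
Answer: $\frac{19299}{3685} \approx 5.2372$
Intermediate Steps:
$q{\left(t,f \right)} = 3 - t + 5 f t$ ($q{\left(t,f \right)} = 3 - \left(- 5 t f + t\right) = 3 - \left(- 5 f t + t\right) = 3 - \left(t - 5 f t\right) = 3 + \left(- t + 5 f t\right) = 3 - t + 5 f t$)
$Z{\left(p \right)} = 3 + 29 p$ ($Z{\left(p \right)} = 3 - p + 5 \cdot 6 p = 3 - p + 30 p = 3 + 29 p$)
$o{\left(V \right)} = 0$ ($o{\left(V \right)} = -2 + \sqrt{-1 + 5} \cdot 1 = -2 + \sqrt{4} \cdot 1 = -2 + 2 \cdot 1 = -2 + 2 = 0$)
$G{\left(u,L \right)} = L + u$
$\frac{G{\left(o{\left(Z{\left(3 \right)} \right)},3 \right)}}{3685 \frac{1}{r}} = \frac{3 + 0}{3685 \cdot \frac{1}{6433}} = \frac{3}{3685 \cdot \frac{1}{6433}} = \frac{3}{\frac{3685}{6433}} = 3 \cdot \frac{6433}{3685} = \frac{19299}{3685}$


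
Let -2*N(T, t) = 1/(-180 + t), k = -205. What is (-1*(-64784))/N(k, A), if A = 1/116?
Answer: 676312568/29 ≈ 2.3321e+7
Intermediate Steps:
A = 1/116 ≈ 0.0086207
N(T, t) = -1/(2*(-180 + t))
(-1*(-64784))/N(k, A) = (-1*(-64784))/((-1/(-360 + 2*(1/116)))) = 64784/((-1/(-360 + 1/58))) = 64784/((-1/(-20879/58))) = 64784/((-1*(-58/20879))) = 64784/(58/20879) = 64784*(20879/58) = 676312568/29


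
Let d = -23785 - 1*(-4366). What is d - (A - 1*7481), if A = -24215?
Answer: 12277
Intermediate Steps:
d = -19419 (d = -23785 + 4366 = -19419)
d - (A - 1*7481) = -19419 - (-24215 - 1*7481) = -19419 - (-24215 - 7481) = -19419 - 1*(-31696) = -19419 + 31696 = 12277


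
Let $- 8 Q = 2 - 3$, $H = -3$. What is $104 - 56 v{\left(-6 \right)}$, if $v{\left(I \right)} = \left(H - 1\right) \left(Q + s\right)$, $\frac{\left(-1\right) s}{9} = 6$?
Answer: $-11964$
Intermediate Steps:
$s = -54$ ($s = \left(-9\right) 6 = -54$)
$Q = \frac{1}{8}$ ($Q = - \frac{2 - 3}{8} = \left(- \frac{1}{8}\right) \left(-1\right) = \frac{1}{8} \approx 0.125$)
$v{\left(I \right)} = \frac{431}{2}$ ($v{\left(I \right)} = \left(-3 - 1\right) \left(\frac{1}{8} - 54\right) = \left(-4\right) \left(- \frac{431}{8}\right) = \frac{431}{2}$)
$104 - 56 v{\left(-6 \right)} = 104 - 12068 = -11964$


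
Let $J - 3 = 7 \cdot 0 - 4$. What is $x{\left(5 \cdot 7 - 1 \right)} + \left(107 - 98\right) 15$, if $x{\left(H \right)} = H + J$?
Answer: $168$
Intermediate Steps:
$J = -1$ ($J = 3 + \left(7 \cdot 0 - 4\right) = 3 + \left(0 - 4\right) = 3 - 4 = -1$)
$x{\left(H \right)} = -1 + H$ ($x{\left(H \right)} = H - 1 = -1 + H$)
$x{\left(5 \cdot 7 - 1 \right)} + \left(107 - 98\right) 15 = \left(-1 + \left(5 \cdot 7 - 1\right)\right) + \left(107 - 98\right) 15 = \left(-1 + \left(35 - 1\right)\right) + 9 \cdot 15 = \left(-1 + 34\right) + 135 = 33 + 135 = 168$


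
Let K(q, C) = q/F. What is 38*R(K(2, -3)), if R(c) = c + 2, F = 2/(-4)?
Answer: -76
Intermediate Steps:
F = -½ (F = 2*(-¼) = -½ ≈ -0.50000)
K(q, C) = -2*q (K(q, C) = q/(-½) = q*(-2) = -2*q)
R(c) = 2 + c
38*R(K(2, -3)) = 38*(2 - 2*2) = 38*(2 - 4) = 38*(-2) = -76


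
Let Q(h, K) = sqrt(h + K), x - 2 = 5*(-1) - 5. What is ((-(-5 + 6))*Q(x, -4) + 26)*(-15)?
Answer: -390 + 30*I*sqrt(3) ≈ -390.0 + 51.962*I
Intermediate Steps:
x = -8 (x = 2 + (5*(-1) - 5) = 2 + (-5 - 5) = 2 - 10 = -8)
Q(h, K) = sqrt(K + h)
((-(-5 + 6))*Q(x, -4) + 26)*(-15) = ((-(-5 + 6))*sqrt(-4 - 8) + 26)*(-15) = ((-1*1)*sqrt(-12) + 26)*(-15) = (-2*I*sqrt(3) + 26)*(-15) = (26 - 2*I*sqrt(3))*(-15) = -390 + 30*I*sqrt(3)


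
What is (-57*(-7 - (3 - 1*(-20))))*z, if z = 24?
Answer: 41040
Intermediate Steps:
(-57*(-7 - (3 - 1*(-20))))*z = -57*(-7 - (3 - 1*(-20)))*24 = -57*(-7 - (3 + 20))*24 = -57*(-7 - 1*23)*24 = -57*(-7 - 23)*24 = -57*(-30)*24 = 1710*24 = 41040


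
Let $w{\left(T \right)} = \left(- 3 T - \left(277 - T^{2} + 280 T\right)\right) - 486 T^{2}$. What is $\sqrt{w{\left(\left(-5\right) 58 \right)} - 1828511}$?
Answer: $i \sqrt{42535218} \approx 6521.9 i$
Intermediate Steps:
$w{\left(T \right)} = -277 - 485 T^{2} - 283 T$ ($w{\left(T \right)} = \left(- 3 T - \left(277 - T^{2} + 280 T\right)\right) - 486 T^{2} = \left(-277 + T^{2} - 283 T\right) - 486 T^{2} = -277 - 485 T^{2} - 283 T$)
$\sqrt{w{\left(\left(-5\right) 58 \right)} - 1828511} = \sqrt{\left(-277 - 485 \left(\left(-5\right) 58\right)^{2} - 283 \left(\left(-5\right) 58\right)\right) - 1828511} = \sqrt{\left(-277 - 485 \left(-290\right)^{2} - -82070\right) - 1828511} = \sqrt{\left(-277 - 40788500 + 82070\right) - 1828511} = \sqrt{-40706707 - 1828511} = \sqrt{-42535218} = i \sqrt{42535218}$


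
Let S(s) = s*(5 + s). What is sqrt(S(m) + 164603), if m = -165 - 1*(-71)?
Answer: sqrt(172969) ≈ 415.90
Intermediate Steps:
m = -94 (m = -165 + 71 = -94)
sqrt(S(m) + 164603) = sqrt(-94*(5 - 94) + 164603) = sqrt(-94*(-89) + 164603) = sqrt(8366 + 164603) = sqrt(172969)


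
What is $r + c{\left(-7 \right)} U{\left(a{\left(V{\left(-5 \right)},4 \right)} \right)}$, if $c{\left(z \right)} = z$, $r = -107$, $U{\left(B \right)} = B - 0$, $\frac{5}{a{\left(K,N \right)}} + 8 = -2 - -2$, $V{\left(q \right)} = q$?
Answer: $- \frac{821}{8} \approx -102.63$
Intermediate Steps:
$a{\left(K,N \right)} = - \frac{5}{8}$ ($a{\left(K,N \right)} = \frac{5}{-8 - 0} = \frac{5}{-8 + \left(-2 + 2\right)} = \frac{5}{-8 + 0} = \frac{5}{-8} = 5 \left(- \frac{1}{8}\right) = - \frac{5}{8}$)
$U{\left(B \right)} = B$ ($U{\left(B \right)} = B + 0 = B$)
$r + c{\left(-7 \right)} U{\left(a{\left(V{\left(-5 \right)},4 \right)} \right)} = -107 - - \frac{35}{8} = -107 + \frac{35}{8} = - \frac{821}{8}$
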